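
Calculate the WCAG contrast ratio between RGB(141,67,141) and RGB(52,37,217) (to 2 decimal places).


Linearize each sRGB channel c=v/255: c/12.92 if c ≤ 0.04045 else ((c+0.055)/1.055)^2.4
L = 0.2126×R_lin + 0.7152×G_lin + 0.0722×B_lin
Color 1 (141,67,141):
  R=141: 141/255≈0.5529 > 0.04045 → ((0.5529+0.055)/1.055)^2.4 ≈ 0.26636
  G=67: 67/255≈0.2627 > 0.04045 → ((0.2627+0.055)/1.055)^2.4 ≈ 0.05613
  B=141: 141/255≈0.5529 > 0.04045 → ((0.5529+0.055)/1.055)^2.4 ≈ 0.26636
  L1 = 0.2126×0.26636 + 0.7152×0.05613 + 0.0722×0.26636 ≈ 0.11600
Color 2 (52,37,217):
  R=52: 52/255≈0.2039 > 0.04045 → ((0.2039+0.055)/1.055)^2.4 ≈ 0.03434
  G=37: 37/255≈0.1451 > 0.04045 → ((0.1451+0.055)/1.055)^2.4 ≈ 0.01850
  B=217: 217/255≈0.8510 > 0.04045 → ((0.8510+0.055)/1.055)^2.4 ≈ 0.69387
  L2 = 0.2126×0.03434 + 0.7152×0.01850 + 0.0722×0.69387 ≈ 0.07063
Lighter = 0.11600, Darker = 0.07063
Ratio = (L_lighter + 0.05) / (L_darker + 0.05)
Ratio = (0.11600 + 0.05) / (0.07063 + 0.05) = 0.16600 / 0.12063 ≈ 1.3761
Ratio ≈ 1.38:1


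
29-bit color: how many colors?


Colors = 2^bits = 2^29
= 536,870,912 colors


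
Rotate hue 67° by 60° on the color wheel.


New hue = (H + rotation) mod 360
New hue = (67 + 60) mod 360
= 127 mod 360
= 127°


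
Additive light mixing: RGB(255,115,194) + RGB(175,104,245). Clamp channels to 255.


Additive: each channel = min(255, C₁+C₂)
R: 255+175 = 430 → 255
G: 115+104 = 219 → 219
B: 194+245 = 439 → 255
= RGB(255, 219, 255)


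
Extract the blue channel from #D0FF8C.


Color: #D0FF8C
R = D0 = 208
G = FF = 255
B = 8C = 140
Blue = 140


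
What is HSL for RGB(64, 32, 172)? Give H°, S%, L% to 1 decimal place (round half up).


Normalize: R'=64/255≈0.2510, G'=32/255≈0.1255, B'=172/255≈0.6745
Max=172/255, Min=32/255, Δ=Max-Min=140/255
L = (Max+Min)/2 = (172+32)/510 = 204/510 = 0.4 → L = 40.0%
L ≤ 0.5 → S = Δ/(Max+Min) = 140/(172+32) = 140/204 = 0.68627… → S = 68.6%
(the 1/255 factors cancel in S and H, so raw channel differences can be used)
Max is B' → H = 60 × ((R-G)/Δ + 4) = 60 × ((64-32)/140 + 4)
  32/140 + 4 = 0.2285… + 4 = 4.2285…
  H = 60 × 4.2285… = 253.714…° → H = 253.7°
= HSL(253.7°, 68.6%, 40.0%)


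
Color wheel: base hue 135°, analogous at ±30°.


Base hue: 135°
Left analog: (135 - 30) mod 360 = 105°
Right analog: (135 + 30) mod 360 = 165°
Analogous hues = 105° and 165°


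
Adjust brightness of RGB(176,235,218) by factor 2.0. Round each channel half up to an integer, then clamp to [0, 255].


Multiply each channel by 2.0, round half up, clamp to [0, 255]
R: 176×2.0 = 352 → clamp → 255
G: 235×2.0 = 470 → clamp → 255
B: 218×2.0 = 436 → clamp → 255
= RGB(255, 255, 255)


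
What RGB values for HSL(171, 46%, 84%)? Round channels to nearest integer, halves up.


H=171°, S=0.46, L=0.84
C = (1-|2L-1|)×S = (1-|0.68|)×0.46 = 0.1472
H' = H/60 = 171/60 ≈ 2.8500; X = C×(1-|H' mod 2 - 1|) = 0.12512
m = L - C/2 = 0.84 - 0.0736 = 0.7664
Sector ⌊H'⌋ = 2 → (R',G',B') = (0.0, 0.1472, 0.12512)
RGB = ((R'+m)×255, (G'+m)×255, (B'+m)×255) = (195.432, 232.968, 227.3376)
Round half up → RGB(195, 233, 227)


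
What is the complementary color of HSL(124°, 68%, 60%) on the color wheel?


Complement = opposite side of color wheel = hue + 180°
H' = (124 + 180) mod 360 = 304°
S and L unchanged.
= HSL(304°, 68%, 60%)


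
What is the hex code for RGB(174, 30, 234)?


R = 174 → AE (hex)
G = 30 → 1E (hex)
B = 234 → EA (hex)
Hex = #AE1EEA


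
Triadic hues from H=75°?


Triadic: equally spaced at 120° intervals
H1 = 75°
H2 = (75 + 120) mod 360 = 195°
H3 = (75 + 240) mod 360 = 315°
Triadic = 75°, 195°, 315°


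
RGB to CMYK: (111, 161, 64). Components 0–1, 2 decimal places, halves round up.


R'=111/255≈0.4353, G'=161/255≈0.6314, B'=64/255≈0.2510
K = 1 - max(R',G',B') = 1 - 161/255 = 94/255 = 0.36862… → 0.37
(1-R'-K)/(1-K) simplifies to (max-R)/max with max = 161:
C = (161-111)/161 = 50/161 = 0.31055… → 0.31
M = (161-161)/161 = 0/161 = 0 → 0.00
Y = (161-64)/161 = 97/161 = 0.60248… → 0.60
= CMYK(0.31, 0.00, 0.60, 0.37)


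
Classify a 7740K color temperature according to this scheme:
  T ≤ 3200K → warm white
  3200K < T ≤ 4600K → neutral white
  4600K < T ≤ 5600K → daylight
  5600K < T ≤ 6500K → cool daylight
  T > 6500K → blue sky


Temperature: 7740K
7740K > 6500K → blue sky
Classification: blue sky


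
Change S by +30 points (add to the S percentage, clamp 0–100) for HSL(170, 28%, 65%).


Original S = 28%
Adjustment = +30 percentage points
New S = 28 + (30) = 58
Clamp to [0, 100] → 58
= HSL(170°, 58%, 65%)


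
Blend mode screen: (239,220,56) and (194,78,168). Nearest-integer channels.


Screen: C = 255 - (255-A)×(255-B)/255, rounded to nearest integer
R: 255 - (255-239)×(255-194)/255 = 255 - 976/255 ≈ 255 - 3.827 = 251.173 → 251
G: 255 - (255-220)×(255-78)/255 = 255 - 6195/255 ≈ 255 - 24.294 = 230.706 → 231
B: 255 - (255-56)×(255-168)/255 = 255 - 17313/255 ≈ 255 - 67.894 = 187.106 → 187
= RGB(251, 231, 187)


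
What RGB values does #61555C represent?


61 → 97 (R)
55 → 85 (G)
5C → 92 (B)
= RGB(97, 85, 92)


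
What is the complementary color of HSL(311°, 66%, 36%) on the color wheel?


Complement = opposite side of color wheel = hue + 180°
H' = (311 + 180) mod 360 = 131°
S and L unchanged.
= HSL(131°, 66%, 36%)


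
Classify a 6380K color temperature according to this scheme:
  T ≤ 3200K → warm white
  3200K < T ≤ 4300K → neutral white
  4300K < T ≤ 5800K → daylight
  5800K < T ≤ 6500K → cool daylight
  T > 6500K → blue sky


Temperature: 6380K
5800K < 6380K ≤ 6500K → cool daylight
Classification: cool daylight


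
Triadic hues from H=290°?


Triadic: equally spaced at 120° intervals
H1 = 290°
H2 = (290 + 120) mod 360 = 50°
H3 = (290 + 240) mod 360 = 170°
Triadic = 290°, 50°, 170°


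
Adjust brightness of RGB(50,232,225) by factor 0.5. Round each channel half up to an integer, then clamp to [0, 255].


Multiply each channel by 0.5, round half up, clamp to [0, 255]
R: 50×0.5 = 25
G: 232×0.5 = 116
B: 225×0.5 = 112.5 → round → 113
= RGB(25, 116, 113)


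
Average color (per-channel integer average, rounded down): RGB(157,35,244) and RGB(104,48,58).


Midpoint: each channel = ⌊(C₁+C₂)/2⌋
R: ⌊(157+104)/2⌋ = 130
G: ⌊(35+48)/2⌋ = 41
B: ⌊(244+58)/2⌋ = 151
= RGB(130, 41, 151)


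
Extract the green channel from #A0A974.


Color: #A0A974
R = A0 = 160
G = A9 = 169
B = 74 = 116
Green = 169


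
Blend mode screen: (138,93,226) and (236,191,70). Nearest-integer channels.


Screen: C = 255 - (255-A)×(255-B)/255, rounded to nearest integer
R: 255 - (255-138)×(255-236)/255 = 255 - 2223/255 ≈ 255 - 8.718 = 246.282 → 246
G: 255 - (255-93)×(255-191)/255 = 255 - 10368/255 ≈ 255 - 40.659 = 214.341 → 214
B: 255 - (255-226)×(255-70)/255 = 255 - 5365/255 ≈ 255 - 21.039 = 233.961 → 234
= RGB(246, 214, 234)


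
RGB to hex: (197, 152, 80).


R = 197 → C5 (hex)
G = 152 → 98 (hex)
B = 80 → 50 (hex)
Hex = #C59850


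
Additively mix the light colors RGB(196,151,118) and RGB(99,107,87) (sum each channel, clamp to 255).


Additive: each channel = min(255, C₁+C₂)
R: 196+99 = 295 → 255
G: 151+107 = 258 → 255
B: 118+87 = 205 → 205
= RGB(255, 255, 205)


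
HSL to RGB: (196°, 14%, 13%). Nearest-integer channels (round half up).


H=196°, S=0.14, L=0.13
C = (1-|2L-1|)×S = (1-|-0.74|)×0.14 = 0.0364
H' = H/60 = 196/60 ≈ 3.2667; X = C×(1-|H' mod 2 - 1|) ≈ 0.0267
m = L - C/2 = 0.13 - 0.0182 = 0.1118
Sector ⌊H'⌋ = 3 → (R',G',B') = (0.0, ≈0.0267, 0.0364)
RGB = ((R'+m)×255, (G'+m)×255, (B'+m)×255) = (28.509, 35.3158, 37.791)
Round half up → RGB(29, 35, 38)


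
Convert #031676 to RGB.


03 → 3 (R)
16 → 22 (G)
76 → 118 (B)
= RGB(3, 22, 118)


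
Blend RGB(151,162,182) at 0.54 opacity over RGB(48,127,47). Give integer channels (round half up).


C = α×F + (1-α)×B, with 1-α = 0.46
R: 0.54×151 + 0.46×48 = 81.54 + 22.08 = 103.62 → 104
G: 0.54×162 + 0.46×127 = 87.48 + 58.42 = 145.90 → 146
B: 0.54×182 + 0.46×47 = 98.28 + 21.62 = 119.90 → 120
= RGB(104, 146, 120)


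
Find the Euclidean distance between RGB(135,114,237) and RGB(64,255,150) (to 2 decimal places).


d = √[(R₁-R₂)² + (G₁-G₂)² + (B₁-B₂)²]
d = √[(135-64)² + (114-255)² + (237-150)²]
d = √[5041 + 19881 + 7569]
d = √32491
d ≈ 180.25


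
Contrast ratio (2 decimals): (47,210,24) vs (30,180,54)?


Linearize each sRGB channel c=v/255: c/12.92 if c ≤ 0.04045 else ((c+0.055)/1.055)^2.4
L = 0.2126×R_lin + 0.7152×G_lin + 0.0722×B_lin
Color 1 (47,210,24):
  R=47: 47/255≈0.1843 > 0.04045 → ((0.1843+0.055)/1.055)^2.4 ≈ 0.02843
  G=210: 210/255≈0.8235 > 0.04045 → ((0.8235+0.055)/1.055)^2.4 ≈ 0.64448
  B=24: 24/255≈0.0941 > 0.04045 → ((0.0941+0.055)/1.055)^2.4 ≈ 0.00913
  L1 = 0.2126×0.02843 + 0.7152×0.64448 + 0.0722×0.00913 ≈ 0.46763
Color 2 (30,180,54):
  R=30: 30/255≈0.1176 > 0.04045 → ((0.1176+0.055)/1.055)^2.4 ≈ 0.01298
  G=180: 180/255≈0.7059 > 0.04045 → ((0.7059+0.055)/1.055)^2.4 ≈ 0.45641
  B=54: 54/255≈0.2118 > 0.04045 → ((0.2118+0.055)/1.055)^2.4 ≈ 0.03689
  L2 = 0.2126×0.01298 + 0.7152×0.45641 + 0.0722×0.03689 ≈ 0.33185
Lighter = 0.46763, Darker = 0.33185
Ratio = (L_lighter + 0.05) / (L_darker + 0.05)
Ratio = (0.46763 + 0.05) / (0.33185 + 0.05) = 0.51763 / 0.38185 ≈ 1.3556
Ratio ≈ 1.36:1


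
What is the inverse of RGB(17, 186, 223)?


Invert: (255-R, 255-G, 255-B)
R: 255-17 = 238
G: 255-186 = 69
B: 255-223 = 32
= RGB(238, 69, 32)


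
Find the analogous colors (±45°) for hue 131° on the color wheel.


Base hue: 131°
Left analog: (131 - 45) mod 360 = 86°
Right analog: (131 + 45) mod 360 = 176°
Analogous hues = 86° and 176°


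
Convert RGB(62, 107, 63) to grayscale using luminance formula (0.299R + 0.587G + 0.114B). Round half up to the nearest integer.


Gray = 0.299×R + 0.587×G + 0.114×B
Gray = 0.299×62 + 0.587×107 + 0.114×63
Gray = 18.538 + 62.809 + 7.182
Gray = 88.529 → round half up → 89
Gray = 89


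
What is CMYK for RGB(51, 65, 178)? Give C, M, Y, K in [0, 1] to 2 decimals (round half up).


R'=51/255≈0.2000, G'=65/255≈0.2549, B'=178/255≈0.6980
K = 1 - max(R',G',B') = 1 - 178/255 = 77/255 = 0.30196… → 0.30
(1-R'-K)/(1-K) simplifies to (max-R)/max with max = 178:
C = (178-51)/178 = 127/178 = 0.71348… → 0.71
M = (178-65)/178 = 113/178 = 0.63483… → 0.63
Y = (178-178)/178 = 0/178 = 0 → 0.00
= CMYK(0.71, 0.63, 0.00, 0.30)


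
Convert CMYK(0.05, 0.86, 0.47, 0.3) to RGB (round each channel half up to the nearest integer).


R = 255 × (1-C) × (1-K) = 255 × 0.95 × 0.70 = 169.575 → 170
G = 255 × (1-M) × (1-K) = 255 × 0.14 × 0.70 = 24.99 → 25
B = 255 × (1-Y) × (1-K) = 255 × 0.53 × 0.70 = 94.605 → 95
= RGB(170, 25, 95)


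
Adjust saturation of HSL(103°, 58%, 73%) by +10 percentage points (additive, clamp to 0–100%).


Original S = 58%
Adjustment = +10 percentage points
New S = 58 + (10) = 68
Clamp to [0, 100] → 68
= HSL(103°, 68%, 73%)


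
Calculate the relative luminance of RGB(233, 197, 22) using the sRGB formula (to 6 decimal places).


Linearize each channel (sRGB transfer function): c = v/255; c_lin = c/12.92 if c ≤ 0.04045, else ((c+0.055)/1.055)^2.4
  R: 233/255 ≈ 0.913725 > 0.04045 → ((0.913725+0.055)/1.055)^2.4 ≈ 0.814847
  G: 197/255 ≈ 0.772549 > 0.04045 → ((0.772549+0.055)/1.055)^2.4 ≈ 0.558340
  B: 22/255 ≈ 0.086275 > 0.04045 → ((0.086275+0.055)/1.055)^2.4 ≈ 0.008023
R_lin = 0.814847, G_lin = 0.558340, B_lin = 0.008023
L = 0.2126×R + 0.7152×G + 0.0722×B
L = 0.2126×0.814847 + 0.7152×0.558340 + 0.0722×0.008023
L ≈ 0.573141


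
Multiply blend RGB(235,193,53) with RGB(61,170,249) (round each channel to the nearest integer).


Multiply: C = A×B/255, rounded to nearest integer
R: 235×61/255 = 14335/255 ≈ 56.216 → 56
G: 193×170/255 = 32810/255 ≈ 128.667 → 129
B: 53×249/255 = 13197/255 ≈ 51.753 → 52
= RGB(56, 129, 52)


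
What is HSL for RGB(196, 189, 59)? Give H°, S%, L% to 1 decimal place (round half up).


Normalize: R'=196/255≈0.7686, G'=189/255≈0.7412, B'=59/255≈0.2314
Max=196/255, Min=59/255, Δ=Max-Min=137/255
L = (Max+Min)/2 = (196+59)/510 = 255/510 = 0.5 → L = 50.0%
L ≤ 0.5 → S = Δ/(Max+Min) = 137/(196+59) = 137/255 = 0.53725… → S = 53.7%
(the 1/255 factors cancel in S and H, so raw channel differences can be used)
Max is R' → H = 60 × (((G-B)/Δ) mod 6) = 60 × (((189-59)/137) mod 6)
  130/137 = 0.9489…
  H = 60 × 0.9489… = 56.934…° → H = 56.9°
= HSL(56.9°, 53.7%, 50.0%)


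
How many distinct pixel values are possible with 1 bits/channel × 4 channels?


Total bits = 1 bits/channel × 4 channels = 4 bits
Distinct pixel values = 2^4
= 16 pixel values


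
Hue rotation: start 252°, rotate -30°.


New hue = (H + rotation) mod 360
New hue = (252 -30) mod 360
= 222 mod 360
= 222°


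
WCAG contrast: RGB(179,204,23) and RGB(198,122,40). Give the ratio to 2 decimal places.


Linearize each sRGB channel c=v/255: c/12.92 if c ≤ 0.04045 else ((c+0.055)/1.055)^2.4
L = 0.2126×R_lin + 0.7152×G_lin + 0.0722×B_lin
Color 1 (179,204,23):
  R=179: 179/255≈0.7020 > 0.04045 → ((0.7020+0.055)/1.055)^2.4 ≈ 0.45079
  G=204: 204/255≈0.8000 > 0.04045 → ((0.8000+0.055)/1.055)^2.4 ≈ 0.60383
  B=23: 23/255≈0.0902 > 0.04045 → ((0.0902+0.055)/1.055)^2.4 ≈ 0.00857
  L1 = 0.2126×0.45079 + 0.7152×0.60383 + 0.0722×0.00857 ≈ 0.52831
Color 2 (198,122,40):
  R=198: 198/255≈0.7765 > 0.04045 → ((0.7765+0.055)/1.055)^2.4 ≈ 0.56471
  G=122: 122/255≈0.4784 > 0.04045 → ((0.4784+0.055)/1.055)^2.4 ≈ 0.19462
  B=40: 40/255≈0.1569 > 0.04045 → ((0.1569+0.055)/1.055)^2.4 ≈ 0.02122
  L2 = 0.2126×0.56471 + 0.7152×0.19462 + 0.0722×0.02122 ≈ 0.26078
Lighter = 0.52831, Darker = 0.26078
Ratio = (L_lighter + 0.05) / (L_darker + 0.05)
Ratio = (0.52831 + 0.05) / (0.26078 + 0.05) = 0.57831 / 0.31078 ≈ 1.8608
Ratio ≈ 1.86:1


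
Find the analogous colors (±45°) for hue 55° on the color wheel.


Base hue: 55°
Left analog: (55 - 45) mod 360 = 10°
Right analog: (55 + 45) mod 360 = 100°
Analogous hues = 10° and 100°


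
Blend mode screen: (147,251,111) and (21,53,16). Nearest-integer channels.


Screen: C = 255 - (255-A)×(255-B)/255, rounded to nearest integer
R: 255 - (255-147)×(255-21)/255 = 255 - 25272/255 ≈ 255 - 99.106 = 155.894 → 156
G: 255 - (255-251)×(255-53)/255 = 255 - 808/255 ≈ 255 - 3.169 = 251.831 → 252
B: 255 - (255-111)×(255-16)/255 = 255 - 34416/255 ≈ 255 - 134.965 = 120.035 → 120
= RGB(156, 252, 120)


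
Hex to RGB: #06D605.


06 → 6 (R)
D6 → 214 (G)
05 → 5 (B)
= RGB(6, 214, 5)


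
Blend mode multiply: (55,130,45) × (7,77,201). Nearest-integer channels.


Multiply: C = A×B/255, rounded to nearest integer
R: 55×7/255 = 385/255 ≈ 1.510 → 2
G: 130×77/255 = 10010/255 ≈ 39.255 → 39
B: 45×201/255 = 9045/255 ≈ 35.471 → 35
= RGB(2, 39, 35)


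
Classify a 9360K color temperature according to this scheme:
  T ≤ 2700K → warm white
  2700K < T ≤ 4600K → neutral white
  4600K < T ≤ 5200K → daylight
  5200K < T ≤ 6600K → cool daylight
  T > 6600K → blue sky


Temperature: 9360K
9360K > 6600K → blue sky
Classification: blue sky


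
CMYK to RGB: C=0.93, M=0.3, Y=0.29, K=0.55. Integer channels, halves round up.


R = 255 × (1-C) × (1-K) = 255 × 0.07 × 0.45 = 8.0325 → 8
G = 255 × (1-M) × (1-K) = 255 × 0.70 × 0.45 = 80.325 → 80
B = 255 × (1-Y) × (1-K) = 255 × 0.71 × 0.45 = 81.4725 → 81
= RGB(8, 80, 81)


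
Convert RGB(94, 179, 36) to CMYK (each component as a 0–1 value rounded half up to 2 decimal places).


R'=94/255≈0.3686, G'=179/255≈0.7020, B'=36/255≈0.1412
K = 1 - max(R',G',B') = 1 - 179/255 = 76/255 = 0.29803… → 0.30
(1-R'-K)/(1-K) simplifies to (max-R)/max with max = 179:
C = (179-94)/179 = 85/179 = 0.47486… → 0.47
M = (179-179)/179 = 0/179 = 0 → 0.00
Y = (179-36)/179 = 143/179 = 0.79888… → 0.80
= CMYK(0.47, 0.00, 0.80, 0.30)


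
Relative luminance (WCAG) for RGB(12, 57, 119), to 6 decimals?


Linearize each channel (sRGB transfer function): c = v/255; c_lin = c/12.92 if c ≤ 0.04045, else ((c+0.055)/1.055)^2.4
  R: 12/255 ≈ 0.047059 > 0.04045 → ((0.047059+0.055)/1.055)^2.4 ≈ 0.003677
  G: 57/255 ≈ 0.223529 > 0.04045 → ((0.223529+0.055)/1.055)^2.4 ≈ 0.040915
  B: 119/255 ≈ 0.466667 > 0.04045 → ((0.466667+0.055)/1.055)^2.4 ≈ 0.184475
R_lin = 0.003677, G_lin = 0.040915, B_lin = 0.184475
L = 0.2126×R + 0.7152×G + 0.0722×B
L = 0.2126×0.003677 + 0.7152×0.040915 + 0.0722×0.184475
L ≈ 0.043363


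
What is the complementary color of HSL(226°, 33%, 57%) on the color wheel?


Complement = opposite side of color wheel = hue + 180°
H' = (226 + 180) mod 360 = 46°
S and L unchanged.
= HSL(46°, 33%, 57%)


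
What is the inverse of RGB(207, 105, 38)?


Invert: (255-R, 255-G, 255-B)
R: 255-207 = 48
G: 255-105 = 150
B: 255-38 = 217
= RGB(48, 150, 217)


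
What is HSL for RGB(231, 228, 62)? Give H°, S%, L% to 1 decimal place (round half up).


Normalize: R'=231/255≈0.9059, G'=228/255≈0.8941, B'=62/255≈0.2431
Max=231/255, Min=62/255, Δ=Max-Min=169/255
L = (Max+Min)/2 = (231+62)/510 = 293/510 = 0.57450… → L = 57.5%
L > 0.5 → S = Δ/(2-Max-Min) = 169/(510-231-62) = 169/217 = 0.77880… → S = 77.9%
(the 1/255 factors cancel in S and H, so raw channel differences can be used)
Max is R' → H = 60 × (((G-B)/Δ) mod 6) = 60 × (((228-62)/169) mod 6)
  166/169 = 0.9822…
  H = 60 × 0.9822… = 58.934…° → H = 58.9°
= HSL(58.9°, 77.9%, 57.5%)


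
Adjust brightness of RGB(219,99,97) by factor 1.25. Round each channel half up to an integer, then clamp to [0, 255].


Multiply each channel by 1.25, round half up, clamp to [0, 255]
R: 219×1.25 = 273.75 → round → 274 → clamp → 255
G: 99×1.25 = 123.75 → round → 124
B: 97×1.25 = 121.25 → round → 121
= RGB(255, 124, 121)


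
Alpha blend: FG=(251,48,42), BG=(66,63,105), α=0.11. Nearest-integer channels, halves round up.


C = α×F + (1-α)×B, with 1-α = 0.89
R: 0.11×251 + 0.89×66 = 27.61 + 58.74 = 86.35 → 86
G: 0.11×48 + 0.89×63 = 5.28 + 56.07 = 61.35 → 61
B: 0.11×42 + 0.89×105 = 4.62 + 93.45 = 98.07 → 98
= RGB(86, 61, 98)


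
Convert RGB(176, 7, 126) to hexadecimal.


R = 176 → B0 (hex)
G = 7 → 07 (hex)
B = 126 → 7E (hex)
Hex = #B0077E


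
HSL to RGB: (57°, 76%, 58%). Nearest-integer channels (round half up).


H=57°, S=0.76, L=0.58
C = (1-|2L-1|)×S = (1-|0.16|)×0.76 = 0.6384
H' = H/60 = 57/60 ≈ 0.9500; X = C×(1-|H' mod 2 - 1|) = 0.60648
m = L - C/2 = 0.58 - 0.3192 = 0.2608
Sector ⌊H'⌋ = 0 → (R',G',B') = (0.6384, 0.60648, 0.0)
RGB = ((R'+m)×255, (G'+m)×255, (B'+m)×255) = (229.296, 221.1564, 66.504)
Round half up → RGB(229, 221, 67)


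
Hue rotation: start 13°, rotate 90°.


New hue = (H + rotation) mod 360
New hue = (13 + 90) mod 360
= 103 mod 360
= 103°


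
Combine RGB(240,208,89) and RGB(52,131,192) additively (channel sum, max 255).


Additive: each channel = min(255, C₁+C₂)
R: 240+52 = 292 → 255
G: 208+131 = 339 → 255
B: 89+192 = 281 → 255
= RGB(255, 255, 255)


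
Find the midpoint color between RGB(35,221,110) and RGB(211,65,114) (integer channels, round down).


Midpoint: each channel = ⌊(C₁+C₂)/2⌋
R: ⌊(35+211)/2⌋ = 123
G: ⌊(221+65)/2⌋ = 143
B: ⌊(110+114)/2⌋ = 112
= RGB(123, 143, 112)


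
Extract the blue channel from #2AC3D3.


Color: #2AC3D3
R = 2A = 42
G = C3 = 195
B = D3 = 211
Blue = 211


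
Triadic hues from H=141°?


Triadic: equally spaced at 120° intervals
H1 = 141°
H2 = (141 + 120) mod 360 = 261°
H3 = (141 + 240) mod 360 = 21°
Triadic = 141°, 261°, 21°


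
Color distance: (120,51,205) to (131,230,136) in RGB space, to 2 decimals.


d = √[(R₁-R₂)² + (G₁-G₂)² + (B₁-B₂)²]
d = √[(120-131)² + (51-230)² + (205-136)²]
d = √[121 + 32041 + 4761]
d = √36923
d ≈ 192.15


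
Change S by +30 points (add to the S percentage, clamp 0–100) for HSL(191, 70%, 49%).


Original S = 70%
Adjustment = +30 percentage points
New S = 70 + (30) = 100
Clamp to [0, 100] → 100
= HSL(191°, 100%, 49%)


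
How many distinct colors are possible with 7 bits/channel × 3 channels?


Total bits = 7 bits/channel × 3 channels = 21 bits
Distinct colors = 2^21
= 2,097,152 colors


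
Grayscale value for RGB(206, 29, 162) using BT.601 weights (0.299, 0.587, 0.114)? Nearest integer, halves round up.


Gray = 0.299×R + 0.587×G + 0.114×B
Gray = 0.299×206 + 0.587×29 + 0.114×162
Gray = 61.594 + 17.023 + 18.468
Gray = 97.085 → round half up → 97
Gray = 97


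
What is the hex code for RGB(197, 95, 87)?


R = 197 → C5 (hex)
G = 95 → 5F (hex)
B = 87 → 57 (hex)
Hex = #C55F57


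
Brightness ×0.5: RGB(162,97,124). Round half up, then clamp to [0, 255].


Multiply each channel by 0.5, round half up, clamp to [0, 255]
R: 162×0.5 = 81
G: 97×0.5 = 48.5 → round → 49
B: 124×0.5 = 62
= RGB(81, 49, 62)


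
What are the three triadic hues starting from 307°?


Triadic: equally spaced at 120° intervals
H1 = 307°
H2 = (307 + 120) mod 360 = 67°
H3 = (307 + 240) mod 360 = 187°
Triadic = 307°, 67°, 187°


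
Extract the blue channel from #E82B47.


Color: #E82B47
R = E8 = 232
G = 2B = 43
B = 47 = 71
Blue = 71


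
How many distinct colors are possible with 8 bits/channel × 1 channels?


Total bits = 8 bits/channel × 1 channels = 8 bits
Distinct colors = 2^8
= 256 colors


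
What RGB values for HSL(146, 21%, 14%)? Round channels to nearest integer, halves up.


H=146°, S=0.21, L=0.14
C = (1-|2L-1|)×S = (1-|-0.72|)×0.21 = 0.0588
H' = H/60 = 146/60 ≈ 2.4333; X = C×(1-|H' mod 2 - 1|) = 0.02548
m = L - C/2 = 0.14 - 0.0294 = 0.1106
Sector ⌊H'⌋ = 2 → (R',G',B') = (0.0, 0.0588, 0.02548)
RGB = ((R'+m)×255, (G'+m)×255, (B'+m)×255) = (28.203, 43.197, 34.7004)
Round half up → RGB(28, 43, 35)


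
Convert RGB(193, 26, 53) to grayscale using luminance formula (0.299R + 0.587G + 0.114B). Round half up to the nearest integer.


Gray = 0.299×R + 0.587×G + 0.114×B
Gray = 0.299×193 + 0.587×26 + 0.114×53
Gray = 57.707 + 15.262 + 6.042
Gray = 79.011 → round half up → 79
Gray = 79


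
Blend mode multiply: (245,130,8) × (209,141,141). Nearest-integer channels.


Multiply: C = A×B/255, rounded to nearest integer
R: 245×209/255 = 51205/255 ≈ 200.804 → 201
G: 130×141/255 = 18330/255 ≈ 71.882 → 72
B: 8×141/255 = 1128/255 ≈ 4.424 → 4
= RGB(201, 72, 4)


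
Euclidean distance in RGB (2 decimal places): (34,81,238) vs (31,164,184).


d = √[(R₁-R₂)² + (G₁-G₂)² + (B₁-B₂)²]
d = √[(34-31)² + (81-164)² + (238-184)²]
d = √[9 + 6889 + 2916]
d = √9814
d ≈ 99.07


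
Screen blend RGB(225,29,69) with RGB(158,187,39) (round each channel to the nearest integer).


Screen: C = 255 - (255-A)×(255-B)/255, rounded to nearest integer
R: 255 - (255-225)×(255-158)/255 = 255 - 2910/255 ≈ 255 - 11.412 = 243.588 → 244
G: 255 - (255-29)×(255-187)/255 = 255 - 15368/255 ≈ 255 - 60.267 = 194.733 → 195
B: 255 - (255-69)×(255-39)/255 = 255 - 40176/255 ≈ 255 - 157.553 = 97.447 → 97
= RGB(244, 195, 97)


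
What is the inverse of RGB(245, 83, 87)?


Invert: (255-R, 255-G, 255-B)
R: 255-245 = 10
G: 255-83 = 172
B: 255-87 = 168
= RGB(10, 172, 168)


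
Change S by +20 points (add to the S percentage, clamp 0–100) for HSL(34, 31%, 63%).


Original S = 31%
Adjustment = +20 percentage points
New S = 31 + (20) = 51
Clamp to [0, 100] → 51
= HSL(34°, 51%, 63%)


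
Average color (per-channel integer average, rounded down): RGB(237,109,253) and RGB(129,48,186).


Midpoint: each channel = ⌊(C₁+C₂)/2⌋
R: ⌊(237+129)/2⌋ = 183
G: ⌊(109+48)/2⌋ = 78
B: ⌊(253+186)/2⌋ = 219
= RGB(183, 78, 219)


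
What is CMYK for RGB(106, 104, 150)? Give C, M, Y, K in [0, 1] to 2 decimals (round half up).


R'=106/255≈0.4157, G'=104/255≈0.4078, B'=150/255≈0.5882
K = 1 - max(R',G',B') = 1 - 150/255 = 105/255 = 0.41176… → 0.41
(1-R'-K)/(1-K) simplifies to (max-R)/max with max = 150:
C = (150-106)/150 = 44/150 = 0.29333… → 0.29
M = (150-104)/150 = 46/150 = 0.30666… → 0.31
Y = (150-150)/150 = 0/150 = 0 → 0.00
= CMYK(0.29, 0.31, 0.00, 0.41)


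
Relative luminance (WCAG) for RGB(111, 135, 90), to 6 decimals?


Linearize each channel (sRGB transfer function): c = v/255; c_lin = c/12.92 if c ≤ 0.04045, else ((c+0.055)/1.055)^2.4
  R: 111/255 ≈ 0.435294 > 0.04045 → ((0.435294+0.055)/1.055)^2.4 ≈ 0.158961
  G: 135/255 ≈ 0.529412 > 0.04045 → ((0.529412+0.055)/1.055)^2.4 ≈ 0.242281
  B: 90/255 ≈ 0.352941 > 0.04045 → ((0.352941+0.055)/1.055)^2.4 ≈ 0.102242
R_lin = 0.158961, G_lin = 0.242281, B_lin = 0.102242
L = 0.2126×R + 0.7152×G + 0.0722×B
L = 0.2126×0.158961 + 0.7152×0.242281 + 0.0722×0.102242
L ≈ 0.214456


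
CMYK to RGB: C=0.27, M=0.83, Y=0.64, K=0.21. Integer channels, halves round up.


R = 255 × (1-C) × (1-K) = 255 × 0.73 × 0.79 = 147.0585 → 147
G = 255 × (1-M) × (1-K) = 255 × 0.17 × 0.79 = 34.2465 → 34
B = 255 × (1-Y) × (1-K) = 255 × 0.36 × 0.79 = 72.522 → 73
= RGB(147, 34, 73)


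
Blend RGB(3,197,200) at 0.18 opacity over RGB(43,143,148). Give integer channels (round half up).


C = α×F + (1-α)×B, with 1-α = 0.82
R: 0.18×3 + 0.82×43 = 0.54 + 35.26 = 35.80 → 36
G: 0.18×197 + 0.82×143 = 35.46 + 117.26 = 152.72 → 153
B: 0.18×200 + 0.82×148 = 36.00 + 121.36 = 157.36 → 157
= RGB(36, 153, 157)


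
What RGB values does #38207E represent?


38 → 56 (R)
20 → 32 (G)
7E → 126 (B)
= RGB(56, 32, 126)


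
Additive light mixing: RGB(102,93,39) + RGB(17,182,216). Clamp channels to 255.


Additive: each channel = min(255, C₁+C₂)
R: 102+17 = 119 → 119
G: 93+182 = 275 → 255
B: 39+216 = 255 → 255
= RGB(119, 255, 255)


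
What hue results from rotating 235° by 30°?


New hue = (H + rotation) mod 360
New hue = (235 + 30) mod 360
= 265 mod 360
= 265°


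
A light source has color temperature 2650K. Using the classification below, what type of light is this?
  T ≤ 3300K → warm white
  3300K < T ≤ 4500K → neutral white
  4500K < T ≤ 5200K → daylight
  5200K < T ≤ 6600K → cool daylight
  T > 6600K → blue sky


Temperature: 2650K
2650K ≤ 3300K → warm white
Classification: warm white


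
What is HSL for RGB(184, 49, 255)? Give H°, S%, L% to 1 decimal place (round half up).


Normalize: R'=184/255≈0.7216, G'=49/255≈0.1922, B'=255/255≈1.0000
Max=255/255, Min=49/255, Δ=Max-Min=206/255
L = (Max+Min)/2 = (255+49)/510 = 304/510 = 0.59607… → L = 59.6%
L > 0.5 → S = Δ/(2-Max-Min) = 206/(510-255-49) = 206/206 = 1 → S = 100.0%
(the 1/255 factors cancel in S and H, so raw channel differences can be used)
Max is B' → H = 60 × ((R-G)/Δ + 4) = 60 × ((184-49)/206 + 4)
  135/206 + 4 = 0.6553… + 4 = 4.6553…
  H = 60 × 4.6553… = 279.320…° → H = 279.3°
= HSL(279.3°, 100.0%, 59.6%)


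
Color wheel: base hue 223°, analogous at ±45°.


Base hue: 223°
Left analog: (223 - 45) mod 360 = 178°
Right analog: (223 + 45) mod 360 = 268°
Analogous hues = 178° and 268°


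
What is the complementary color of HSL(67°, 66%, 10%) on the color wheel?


Complement = opposite side of color wheel = hue + 180°
H' = (67 + 180) mod 360 = 247°
S and L unchanged.
= HSL(247°, 66%, 10%)


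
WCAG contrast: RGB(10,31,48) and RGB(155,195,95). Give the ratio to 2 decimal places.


Linearize each sRGB channel c=v/255: c/12.92 if c ≤ 0.04045 else ((c+0.055)/1.055)^2.4
L = 0.2126×R_lin + 0.7152×G_lin + 0.0722×B_lin
Color 1 (10,31,48):
  R=10: 10/255≈0.0392 ≤ 0.04045 → 0.0392/12.92 ≈ 0.00304
  G=31: 31/255≈0.1216 > 0.04045 → ((0.1216+0.055)/1.055)^2.4 ≈ 0.01370
  B=48: 48/255≈0.1882 > 0.04045 → ((0.1882+0.055)/1.055)^2.4 ≈ 0.02956
  L1 = 0.2126×0.00304 + 0.7152×0.01370 + 0.0722×0.02956 ≈ 0.01258
Color 2 (155,195,95):
  R=155: 155/255≈0.6078 > 0.04045 → ((0.6078+0.055)/1.055)^2.4 ≈ 0.32778
  G=195: 195/255≈0.7647 > 0.04045 → ((0.7647+0.055)/1.055)^2.4 ≈ 0.54572
  B=95: 95/255≈0.3725 > 0.04045 → ((0.3725+0.055)/1.055)^2.4 ≈ 0.11444
  L2 = 0.2126×0.32778 + 0.7152×0.54572 + 0.0722×0.11444 ≈ 0.46825
Lighter = 0.46825, Darker = 0.01258
Ratio = (L_lighter + 0.05) / (L_darker + 0.05)
Ratio = (0.46825 + 0.05) / (0.01258 + 0.05) = 0.51825 / 0.06258 ≈ 8.2815
Ratio ≈ 8.28:1


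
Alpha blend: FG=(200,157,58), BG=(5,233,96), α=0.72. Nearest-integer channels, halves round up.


C = α×F + (1-α)×B, with 1-α = 0.28
R: 0.72×200 + 0.28×5 = 144.00 + 1.40 = 145.40 → 145
G: 0.72×157 + 0.28×233 = 113.04 + 65.24 = 178.28 → 178
B: 0.72×58 + 0.28×96 = 41.76 + 26.88 = 68.64 → 69
= RGB(145, 178, 69)


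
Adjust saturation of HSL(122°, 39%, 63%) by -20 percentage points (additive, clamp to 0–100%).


Original S = 39%
Adjustment = -20 percentage points
New S = 39 + (-20) = 19
Clamp to [0, 100] → 19
= HSL(122°, 19%, 63%)


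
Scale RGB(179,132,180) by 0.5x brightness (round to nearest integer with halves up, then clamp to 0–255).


Multiply each channel by 0.5, round half up, clamp to [0, 255]
R: 179×0.5 = 89.5 → round → 90
G: 132×0.5 = 66
B: 180×0.5 = 90
= RGB(90, 66, 90)


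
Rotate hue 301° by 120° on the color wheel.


New hue = (H + rotation) mod 360
New hue = (301 + 120) mod 360
= 421 mod 360
= 61°


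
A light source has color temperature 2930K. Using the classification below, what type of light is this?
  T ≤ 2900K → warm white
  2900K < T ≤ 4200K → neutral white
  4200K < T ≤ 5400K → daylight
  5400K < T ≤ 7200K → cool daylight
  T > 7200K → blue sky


Temperature: 2930K
2900K < 2930K ≤ 4200K → neutral white
Classification: neutral white


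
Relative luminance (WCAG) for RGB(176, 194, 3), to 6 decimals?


Linearize each channel (sRGB transfer function): c = v/255; c_lin = c/12.92 if c ≤ 0.04045, else ((c+0.055)/1.055)^2.4
  R: 176/255 ≈ 0.690196 > 0.04045 → ((0.690196+0.055)/1.055)^2.4 ≈ 0.434154
  G: 194/255 ≈ 0.760784 > 0.04045 → ((0.760784+0.055)/1.055)^2.4 ≈ 0.539479
  B: 3/255 ≈ 0.011765 ≤ 0.04045 → 0.011765/12.92 ≈ 0.000911
R_lin = 0.434154, G_lin = 0.539479, B_lin = 0.000911
L = 0.2126×R + 0.7152×G + 0.0722×B
L = 0.2126×0.434154 + 0.7152×0.539479 + 0.0722×0.000911
L ≈ 0.478203


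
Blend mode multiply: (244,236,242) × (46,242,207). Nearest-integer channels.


Multiply: C = A×B/255, rounded to nearest integer
R: 244×46/255 = 11224/255 ≈ 44.016 → 44
G: 236×242/255 = 57112/255 ≈ 223.969 → 224
B: 242×207/255 = 50094/255 ≈ 196.447 → 196
= RGB(44, 224, 196)


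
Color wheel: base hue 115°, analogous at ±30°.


Base hue: 115°
Left analog: (115 - 30) mod 360 = 85°
Right analog: (115 + 30) mod 360 = 145°
Analogous hues = 85° and 145°


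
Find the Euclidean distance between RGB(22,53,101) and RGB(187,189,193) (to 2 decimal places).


d = √[(R₁-R₂)² + (G₁-G₂)² + (B₁-B₂)²]
d = √[(22-187)² + (53-189)² + (101-193)²]
d = √[27225 + 18496 + 8464]
d = √54185
d ≈ 232.78


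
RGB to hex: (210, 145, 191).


R = 210 → D2 (hex)
G = 145 → 91 (hex)
B = 191 → BF (hex)
Hex = #D291BF


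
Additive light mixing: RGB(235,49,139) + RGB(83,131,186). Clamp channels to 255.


Additive: each channel = min(255, C₁+C₂)
R: 235+83 = 318 → 255
G: 49+131 = 180 → 180
B: 139+186 = 325 → 255
= RGB(255, 180, 255)


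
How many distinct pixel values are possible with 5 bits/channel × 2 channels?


Total bits = 5 bits/channel × 2 channels = 10 bits
Distinct pixel values = 2^10
= 1,024 pixel values


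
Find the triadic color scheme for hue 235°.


Triadic: equally spaced at 120° intervals
H1 = 235°
H2 = (235 + 120) mod 360 = 355°
H3 = (235 + 240) mod 360 = 115°
Triadic = 235°, 355°, 115°


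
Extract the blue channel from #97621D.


Color: #97621D
R = 97 = 151
G = 62 = 98
B = 1D = 29
Blue = 29


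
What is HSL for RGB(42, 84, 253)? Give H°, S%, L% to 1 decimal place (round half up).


Normalize: R'=42/255≈0.1647, G'=84/255≈0.3294, B'=253/255≈0.9922
Max=253/255, Min=42/255, Δ=Max-Min=211/255
L = (Max+Min)/2 = (253+42)/510 = 295/510 = 0.57843… → L = 57.8%
L > 0.5 → S = Δ/(2-Max-Min) = 211/(510-253-42) = 211/215 = 0.98139… → S = 98.1%
(the 1/255 factors cancel in S and H, so raw channel differences can be used)
Max is B' → H = 60 × ((R-G)/Δ + 4) = 60 × ((42-84)/211 + 4)
  -42/211 + 4 = -0.1990… + 4 = 3.8009…
  H = 60 × 3.8009… = 228.056…° → H = 228.1°
= HSL(228.1°, 98.1%, 57.8%)


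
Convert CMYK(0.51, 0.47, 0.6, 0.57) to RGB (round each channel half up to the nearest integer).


R = 255 × (1-C) × (1-K) = 255 × 0.49 × 0.43 = 53.7285 → 54
G = 255 × (1-M) × (1-K) = 255 × 0.53 × 0.43 = 58.1145 → 58
B = 255 × (1-Y) × (1-K) = 255 × 0.40 × 0.43 = 43.86 → 44
= RGB(54, 58, 44)


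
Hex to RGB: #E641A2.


E6 → 230 (R)
41 → 65 (G)
A2 → 162 (B)
= RGB(230, 65, 162)


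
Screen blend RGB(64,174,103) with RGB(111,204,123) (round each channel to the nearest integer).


Screen: C = 255 - (255-A)×(255-B)/255, rounded to nearest integer
R: 255 - (255-64)×(255-111)/255 = 255 - 27504/255 ≈ 255 - 107.859 = 147.141 → 147
G: 255 - (255-174)×(255-204)/255 = 255 - 4131/255 ≈ 255 - 16.200 = 238.800 → 239
B: 255 - (255-103)×(255-123)/255 = 255 - 20064/255 ≈ 255 - 78.682 = 176.318 → 176
= RGB(147, 239, 176)


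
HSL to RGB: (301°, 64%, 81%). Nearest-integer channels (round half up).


H=301°, S=0.64, L=0.81
C = (1-|2L-1|)×S = (1-|0.62|)×0.64 = 0.2432
H' = H/60 = 301/60 ≈ 5.0167; X = C×(1-|H' mod 2 - 1|) ≈ 0.2391
m = L - C/2 = 0.81 - 0.1216 = 0.6884
Sector ⌊H'⌋ = 5 → (R',G',B') = (0.2432, 0.0, ≈0.2391)
RGB = ((R'+m)×255, (G'+m)×255, (B'+m)×255) = (237.558, 175.542, 236.5244)
Round half up → RGB(238, 176, 237)


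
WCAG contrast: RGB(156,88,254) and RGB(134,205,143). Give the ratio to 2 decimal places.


Linearize each sRGB channel c=v/255: c/12.92 if c ≤ 0.04045 else ((c+0.055)/1.055)^2.4
L = 0.2126×R_lin + 0.7152×G_lin + 0.0722×B_lin
Color 1 (156,88,254):
  R=156: 156/255≈0.6118 > 0.04045 → ((0.6118+0.055)/1.055)^2.4 ≈ 0.33245
  G=88: 88/255≈0.3451 > 0.04045 → ((0.3451+0.055)/1.055)^2.4 ≈ 0.09759
  B=254: 254/255≈0.9961 > 0.04045 → ((0.9961+0.055)/1.055)^2.4 ≈ 0.99110
  L1 = 0.2126×0.33245 + 0.7152×0.09759 + 0.0722×0.99110 ≈ 0.21203
Color 2 (134,205,143):
  R=134: 134/255≈0.5255 > 0.04045 → ((0.5255+0.055)/1.055)^2.4 ≈ 0.23840
  G=205: 205/255≈0.8039 > 0.04045 → ((0.8039+0.055)/1.055)^2.4 ≈ 0.61050
  B=143: 143/255≈0.5608 > 0.04045 → ((0.5608+0.055)/1.055)^2.4 ≈ 0.27468
  L2 = 0.2126×0.23840 + 0.7152×0.61050 + 0.0722×0.27468 ≈ 0.50714
Lighter = 0.50714, Darker = 0.21203
Ratio = (L_lighter + 0.05) / (L_darker + 0.05)
Ratio = (0.50714 + 0.05) / (0.21203 + 0.05) = 0.55714 / 0.26203 ≈ 2.1262
Ratio ≈ 2.13:1


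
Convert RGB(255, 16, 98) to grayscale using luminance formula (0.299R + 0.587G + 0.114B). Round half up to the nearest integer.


Gray = 0.299×R + 0.587×G + 0.114×B
Gray = 0.299×255 + 0.587×16 + 0.114×98
Gray = 76.245 + 9.392 + 11.172
Gray = 96.809 → round half up → 97
Gray = 97


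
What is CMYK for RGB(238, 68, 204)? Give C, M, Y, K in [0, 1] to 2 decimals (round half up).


R'=238/255≈0.9333, G'=68/255≈0.2667, B'=204/255≈0.8000
K = 1 - max(R',G',B') = 1 - 238/255 = 17/255 = 0.06666… → 0.07
(1-R'-K)/(1-K) simplifies to (max-R)/max with max = 238:
C = (238-238)/238 = 0/238 = 0 → 0.00
M = (238-68)/238 = 170/238 = 0.71428… → 0.71
Y = (238-204)/238 = 34/238 = 0.14285… → 0.14
= CMYK(0.00, 0.71, 0.14, 0.07)


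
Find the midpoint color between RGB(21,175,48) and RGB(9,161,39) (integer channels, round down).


Midpoint: each channel = ⌊(C₁+C₂)/2⌋
R: ⌊(21+9)/2⌋ = 15
G: ⌊(175+161)/2⌋ = 168
B: ⌊(48+39)/2⌋ = 43
= RGB(15, 168, 43)


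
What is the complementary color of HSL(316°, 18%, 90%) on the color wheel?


Complement = opposite side of color wheel = hue + 180°
H' = (316 + 180) mod 360 = 136°
S and L unchanged.
= HSL(136°, 18%, 90%)


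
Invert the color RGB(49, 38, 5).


Invert: (255-R, 255-G, 255-B)
R: 255-49 = 206
G: 255-38 = 217
B: 255-5 = 250
= RGB(206, 217, 250)


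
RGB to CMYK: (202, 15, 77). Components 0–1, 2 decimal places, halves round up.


R'=202/255≈0.7922, G'=15/255≈0.0588, B'=77/255≈0.3020
K = 1 - max(R',G',B') = 1 - 202/255 = 53/255 = 0.20784… → 0.21
(1-R'-K)/(1-K) simplifies to (max-R)/max with max = 202:
C = (202-202)/202 = 0/202 = 0 → 0.00
M = (202-15)/202 = 187/202 = 0.92574… → 0.93
Y = (202-77)/202 = 125/202 = 0.61881… → 0.62
= CMYK(0.00, 0.93, 0.62, 0.21)


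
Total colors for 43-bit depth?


Colors = 2^bits = 2^43
= 8,796,093,022,208 colors


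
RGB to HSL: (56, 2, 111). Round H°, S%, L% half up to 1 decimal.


Normalize: R'=56/255≈0.2196, G'=2/255≈0.0078, B'=111/255≈0.4353
Max=111/255, Min=2/255, Δ=Max-Min=109/255
L = (Max+Min)/2 = (111+2)/510 = 113/510 = 0.22156… → L = 22.2%
L ≤ 0.5 → S = Δ/(Max+Min) = 109/(111+2) = 109/113 = 0.96460… → S = 96.5%
(the 1/255 factors cancel in S and H, so raw channel differences can be used)
Max is B' → H = 60 × ((R-G)/Δ + 4) = 60 × ((56-2)/109 + 4)
  54/109 + 4 = 0.4954… + 4 = 4.4954…
  H = 60 × 4.4954… = 269.724…° → H = 269.7°
= HSL(269.7°, 96.5%, 22.2%)


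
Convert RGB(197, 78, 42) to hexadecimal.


R = 197 → C5 (hex)
G = 78 → 4E (hex)
B = 42 → 2A (hex)
Hex = #C54E2A


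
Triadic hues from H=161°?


Triadic: equally spaced at 120° intervals
H1 = 161°
H2 = (161 + 120) mod 360 = 281°
H3 = (161 + 240) mod 360 = 41°
Triadic = 161°, 281°, 41°


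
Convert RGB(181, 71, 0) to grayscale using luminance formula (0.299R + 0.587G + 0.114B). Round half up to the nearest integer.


Gray = 0.299×R + 0.587×G + 0.114×B
Gray = 0.299×181 + 0.587×71 + 0.114×0
Gray = 54.119 + 41.677 + 0.000
Gray = 95.796 → round half up → 96
Gray = 96


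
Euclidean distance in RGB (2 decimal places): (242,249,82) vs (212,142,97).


d = √[(R₁-R₂)² + (G₁-G₂)² + (B₁-B₂)²]
d = √[(242-212)² + (249-142)² + (82-97)²]
d = √[900 + 11449 + 225]
d = √12574
d ≈ 112.13


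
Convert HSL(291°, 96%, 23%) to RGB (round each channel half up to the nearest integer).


H=291°, S=0.96, L=0.23
C = (1-|2L-1|)×S = (1-|-0.54|)×0.96 = 0.4416
H' = H/60 = 291/60 ≈ 4.8500; X = C×(1-|H' mod 2 - 1|) = 0.37536
m = L - C/2 = 0.23 - 0.2208 = 0.0092
Sector ⌊H'⌋ = 4 → (R',G',B') = (0.37536, 0.0, 0.4416)
RGB = ((R'+m)×255, (G'+m)×255, (B'+m)×255) = (98.0628, 2.346, 114.954)
Round half up → RGB(98, 2, 115)


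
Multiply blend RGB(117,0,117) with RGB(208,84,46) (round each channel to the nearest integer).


Multiply: C = A×B/255, rounded to nearest integer
R: 117×208/255 = 24336/255 ≈ 95.435 → 95
G: 0×84/255 = 0/255 ≈ 0.000 → 0
B: 117×46/255 = 5382/255 ≈ 21.106 → 21
= RGB(95, 0, 21)


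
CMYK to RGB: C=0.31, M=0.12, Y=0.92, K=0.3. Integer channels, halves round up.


R = 255 × (1-C) × (1-K) = 255 × 0.69 × 0.70 = 123.165 → 123
G = 255 × (1-M) × (1-K) = 255 × 0.88 × 0.70 = 157.08 → 157
B = 255 × (1-Y) × (1-K) = 255 × 0.08 × 0.70 = 14.28 → 14
= RGB(123, 157, 14)
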